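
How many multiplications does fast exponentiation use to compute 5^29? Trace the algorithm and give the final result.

Computing 5^29 by squaring (build up from 5^1; each line after the first costs one multiplication):

5^1 = 5
5^2 = (5^1)^2 = 5^2 = 25
5^3 = 5 * 5^2 = 5 * 25 = 125
5^6 = (5^3)^2 = 125^2 = 15625
5^7 = 5 * 5^6 = 5 * 15625 = 78125
5^14 = (5^7)^2 = 78125^2 = 6103515625
5^28 = (5^14)^2 = 6103515625^2 = 37252902984619140625
5^29 = 5 * 5^28 = 5 * 37252902984619140625 = 186264514923095703125

Result: 186264514923095703125
Multiplications needed: 7 (7 lines after 5^1)

5^29 = 186264514923095703125. Using exponentiation by squaring, this requires 7 multiplications. The key idea: if the exponent is even, square the half-power; if odd, multiply by the base once.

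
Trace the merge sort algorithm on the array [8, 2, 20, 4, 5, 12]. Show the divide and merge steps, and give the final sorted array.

Merge sort trace:

Split: [8, 2, 20, 4, 5, 12] -> [8, 2, 20] and [4, 5, 12]
  Split: [8, 2, 20] -> [8] and [2, 20]
    Split: [2, 20] -> [2] and [20]
    Merge: [2] + [20] -> [2, 20]
  Merge: [8] + [2, 20] -> [2, 8, 20]
  Split: [4, 5, 12] -> [4] and [5, 12]
    Split: [5, 12] -> [5] and [12]
    Merge: [5] + [12] -> [5, 12]
  Merge: [4] + [5, 12] -> [4, 5, 12]
Merge: [2, 8, 20] + [4, 5, 12] -> [2, 4, 5, 8, 12, 20]

Final sorted array: [2, 4, 5, 8, 12, 20]

The merge sort proceeds by recursively splitting the array and merging sorted halves.
After all merges, the sorted array is [2, 4, 5, 8, 12, 20].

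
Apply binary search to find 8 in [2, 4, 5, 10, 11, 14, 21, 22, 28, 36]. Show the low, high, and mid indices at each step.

Binary search for 8 in [2, 4, 5, 10, 11, 14, 21, 22, 28, 36]:

lo=0, hi=9, mid=4, arr[mid]=11 -> 11 > 8, search left half
lo=0, hi=3, mid=1, arr[mid]=4 -> 4 < 8, search right half
lo=2, hi=3, mid=2, arr[mid]=5 -> 5 < 8, search right half
lo=3, hi=3, mid=3, arr[mid]=10 -> 10 > 8, search left half
lo=3 > hi=2, target 8 not found

Binary search determines that 8 is not in the array after 4 comparisons. The search space was exhausted without finding the target.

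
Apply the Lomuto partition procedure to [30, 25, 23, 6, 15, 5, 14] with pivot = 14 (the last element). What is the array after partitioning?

Lomuto partition with pivot = 14:

Initial array: [30, 25, 23, 6, 15, 5, 14]

arr[0]=30 > 14: no swap
arr[1]=25 > 14: no swap
arr[2]=23 > 14: no swap
arr[3]=6 <= 14: swap with position 0, array becomes [6, 25, 23, 30, 15, 5, 14]
arr[4]=15 > 14: no swap
arr[5]=5 <= 14: swap with position 1, array becomes [6, 5, 23, 30, 15, 25, 14]

Place pivot at position 2: [6, 5, 14, 30, 15, 25, 23]
Pivot position: 2

After partitioning with pivot 14, the array becomes [6, 5, 14, 30, 15, 25, 23]. The pivot is placed at index 2. All elements to the left of the pivot are <= 14, and all elements to the right are > 14.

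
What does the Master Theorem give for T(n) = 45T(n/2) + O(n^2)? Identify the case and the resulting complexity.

Master Theorem for T(n) = 45T(n/2) + O(n^2):

a = 45, b = 2, c = 2
log_b(a) = log_2(45) = 5.4919

Case 1: c = 2 < log_2(45) = 5.4919
T(n) = O(n^(log_2 45))

For T(n) = 45T(n/2) + O(n^2): log_2(45) = 5.4919. This is Case 1 of the Master Theorem (c < log_b(a), work dominated by leaves), giving O(n^(log_2 45)).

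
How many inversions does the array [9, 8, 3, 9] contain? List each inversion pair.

Finding inversions in [9, 8, 3, 9]:

(0, 1): arr[0]=9 > arr[1]=8
(0, 2): arr[0]=9 > arr[2]=3
(1, 2): arr[1]=8 > arr[2]=3

Total inversions: 3

The array has 3 inversion(s): (0,1), (0,2), (1,2). Each pair (i,j) satisfies i < j and arr[i] > arr[j].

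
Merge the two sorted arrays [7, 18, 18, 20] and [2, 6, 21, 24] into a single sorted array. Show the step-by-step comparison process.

Merging process:

Compare 7 vs 2: take 2 from right. Merged: [2]
Compare 7 vs 6: take 6 from right. Merged: [2, 6]
Compare 7 vs 21: take 7 from left. Merged: [2, 6, 7]
Compare 18 vs 21: take 18 from left. Merged: [2, 6, 7, 18]
Compare 18 vs 21: take 18 from left. Merged: [2, 6, 7, 18, 18]
Compare 20 vs 21: take 20 from left. Merged: [2, 6, 7, 18, 18, 20]
Append remaining from right: [21, 24]. Merged: [2, 6, 7, 18, 18, 20, 21, 24]

Final merged array: [2, 6, 7, 18, 18, 20, 21, 24]
Total comparisons: 6

The merged array is [2, 6, 7, 18, 18, 20, 21, 24], requiring 6 comparisons. The merge step runs in O(n) time where n is the total number of elements.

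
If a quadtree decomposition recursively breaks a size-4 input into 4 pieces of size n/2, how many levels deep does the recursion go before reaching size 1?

For divide and conquer with division factor 2:

Problem sizes at each level:
Level 0: 4
Level 1: 2
Level 2: 1

The root is level 0 and the size-1 base case is level 2 (the tree spans levels 0 through 2, i.e. 3 levels counting the root), so the depth is the number of divisions: log_2(4) = 2

The recursion tree depth is log_2(4) = 2. At each level, the problem size is divided by 2, so it takes 2 divisions to reduce to a base case of size 1. The algorithm makes 4 recursive calls at each level.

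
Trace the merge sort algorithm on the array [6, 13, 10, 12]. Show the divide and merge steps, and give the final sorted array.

Merge sort trace:

Split: [6, 13, 10, 12] -> [6, 13] and [10, 12]
  Split: [6, 13] -> [6] and [13]
  Merge: [6] + [13] -> [6, 13]
  Split: [10, 12] -> [10] and [12]
  Merge: [10] + [12] -> [10, 12]
Merge: [6, 13] + [10, 12] -> [6, 10, 12, 13]

Final sorted array: [6, 10, 12, 13]

The merge sort proceeds by recursively splitting the array and merging sorted halves.
After all merges, the sorted array is [6, 10, 12, 13].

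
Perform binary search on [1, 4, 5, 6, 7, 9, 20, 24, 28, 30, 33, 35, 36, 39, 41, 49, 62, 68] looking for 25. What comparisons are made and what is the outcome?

Binary search for 25 in [1, 4, 5, 6, 7, 9, 20, 24, 28, 30, 33, 35, 36, 39, 41, 49, 62, 68]:

lo=0, hi=17, mid=8, arr[mid]=28 -> 28 > 25, search left half
lo=0, hi=7, mid=3, arr[mid]=6 -> 6 < 25, search right half
lo=4, hi=7, mid=5, arr[mid]=9 -> 9 < 25, search right half
lo=6, hi=7, mid=6, arr[mid]=20 -> 20 < 25, search right half
lo=7, hi=7, mid=7, arr[mid]=24 -> 24 < 25, search right half
lo=8 > hi=7, target 25 not found

Binary search determines that 25 is not in the array after 5 comparisons. The search space was exhausted without finding the target.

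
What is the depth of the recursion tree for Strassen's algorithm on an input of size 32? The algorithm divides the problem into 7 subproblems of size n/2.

For divide and conquer with division factor 2:

Problem sizes at each level:
Level 0: 32
Level 1: 16
Level 2: 8
Level 3: 4
Level 4: 2
Level 5: 1

The root is level 0 and the size-1 base case is level 5 (the tree spans levels 0 through 5, i.e. 6 levels counting the root), so the depth is the number of divisions: log_2(32) = 5

The recursion tree depth is log_2(32) = 5. At each level, the problem size is divided by 2, so it takes 5 divisions to reduce to a base case of size 1. The algorithm makes 7 recursive calls at each level.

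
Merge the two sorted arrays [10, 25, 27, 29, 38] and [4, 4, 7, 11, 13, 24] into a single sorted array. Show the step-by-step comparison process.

Merging process:

Compare 10 vs 4: take 4 from right. Merged: [4]
Compare 10 vs 4: take 4 from right. Merged: [4, 4]
Compare 10 vs 7: take 7 from right. Merged: [4, 4, 7]
Compare 10 vs 11: take 10 from left. Merged: [4, 4, 7, 10]
Compare 25 vs 11: take 11 from right. Merged: [4, 4, 7, 10, 11]
Compare 25 vs 13: take 13 from right. Merged: [4, 4, 7, 10, 11, 13]
Compare 25 vs 24: take 24 from right. Merged: [4, 4, 7, 10, 11, 13, 24]
Append remaining from left: [25, 27, 29, 38]. Merged: [4, 4, 7, 10, 11, 13, 24, 25, 27, 29, 38]

Final merged array: [4, 4, 7, 10, 11, 13, 24, 25, 27, 29, 38]
Total comparisons: 7

The merged array is [4, 4, 7, 10, 11, 13, 24, 25, 27, 29, 38], requiring 7 comparisons. The merge step runs in O(n) time where n is the total number of elements.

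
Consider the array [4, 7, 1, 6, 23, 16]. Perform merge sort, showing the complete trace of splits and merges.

Merge sort trace:

Split: [4, 7, 1, 6, 23, 16] -> [4, 7, 1] and [6, 23, 16]
  Split: [4, 7, 1] -> [4] and [7, 1]
    Split: [7, 1] -> [7] and [1]
    Merge: [7] + [1] -> [1, 7]
  Merge: [4] + [1, 7] -> [1, 4, 7]
  Split: [6, 23, 16] -> [6] and [23, 16]
    Split: [23, 16] -> [23] and [16]
    Merge: [23] + [16] -> [16, 23]
  Merge: [6] + [16, 23] -> [6, 16, 23]
Merge: [1, 4, 7] + [6, 16, 23] -> [1, 4, 6, 7, 16, 23]

Final sorted array: [1, 4, 6, 7, 16, 23]

The merge sort proceeds by recursively splitting the array and merging sorted halves.
After all merges, the sorted array is [1, 4, 6, 7, 16, 23].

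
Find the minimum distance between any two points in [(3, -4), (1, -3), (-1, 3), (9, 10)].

Computing all pairwise distances among 4 points:

d((3, -4), (1, -3)) = 2.2361 <-- minimum
d((3, -4), (-1, 3)) = 8.0623
d((3, -4), (9, 10)) = 15.2315
d((1, -3), (-1, 3)) = 6.3246
d((1, -3), (9, 10)) = 15.2643
d((-1, 3), (9, 10)) = 12.2066

Closest pair: (3, -4) and (1, -3) with distance 2.2361

The closest pair is (3, -4) and (1, -3) with Euclidean distance 2.2361. For 4 points, brute-force pairwise comparison is shown above. For large n, the divide-and-conquer algorithm (sort by x, recurse on halves, check the dividing strip) achieves O(n log n).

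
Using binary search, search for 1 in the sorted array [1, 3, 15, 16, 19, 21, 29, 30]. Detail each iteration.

Binary search for 1 in [1, 3, 15, 16, 19, 21, 29, 30]:

lo=0, hi=7, mid=3, arr[mid]=16 -> 16 > 1, search left half
lo=0, hi=2, mid=1, arr[mid]=3 -> 3 > 1, search left half
lo=0, hi=0, mid=0, arr[mid]=1 -> Found target at index 0!

Binary search finds 1 at index 0 after 3 comparisons. The search repeatedly halves the search space by comparing with the middle element.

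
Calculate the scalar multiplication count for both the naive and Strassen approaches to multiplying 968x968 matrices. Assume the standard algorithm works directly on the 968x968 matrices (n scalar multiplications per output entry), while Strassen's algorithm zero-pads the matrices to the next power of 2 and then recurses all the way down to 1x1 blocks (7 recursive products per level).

Matrix multiplication for 968x968 matrices:

Strassen's algorithm requires power-of-2 dimensions. Pad 968x968 to 1024x1024 (next power of 2).

Standard algorithm: 968^3 = 907039232 multiplications
Strassen's algorithm: 7^(log2(1024)) = 7^10 = 282475249 multiplications
Savings: 907039232 - 282475249 = 624563983 multiplications

Standard: 907039232 multiplications (968^3). Strassen: 282475249 multiplications (7^10, after padding to 1024x1024). Strassen reduces 8 recursive multiplications to 7 at each level.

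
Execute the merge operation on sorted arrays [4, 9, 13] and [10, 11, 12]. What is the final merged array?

Merging process:

Compare 4 vs 10: take 4 from left. Merged: [4]
Compare 9 vs 10: take 9 from left. Merged: [4, 9]
Compare 13 vs 10: take 10 from right. Merged: [4, 9, 10]
Compare 13 vs 11: take 11 from right. Merged: [4, 9, 10, 11]
Compare 13 vs 12: take 12 from right. Merged: [4, 9, 10, 11, 12]
Append remaining from left: [13]. Merged: [4, 9, 10, 11, 12, 13]

Final merged array: [4, 9, 10, 11, 12, 13]
Total comparisons: 5

The merged array is [4, 9, 10, 11, 12, 13], requiring 5 comparisons. The merge step runs in O(n) time where n is the total number of elements.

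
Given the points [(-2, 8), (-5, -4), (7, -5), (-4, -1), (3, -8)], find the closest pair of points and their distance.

Computing all pairwise distances among 5 points:

d((-2, 8), (-5, -4)) = 12.3693
d((-2, 8), (7, -5)) = 15.8114
d((-2, 8), (-4, -1)) = 9.2195
d((-2, 8), (3, -8)) = 16.7631
d((-5, -4), (7, -5)) = 12.0416
d((-5, -4), (-4, -1)) = 3.1623 <-- minimum
d((-5, -4), (3, -8)) = 8.9443
d((7, -5), (-4, -1)) = 11.7047
d((7, -5), (3, -8)) = 5.0
d((-4, -1), (3, -8)) = 9.8995

Closest pair: (-5, -4) and (-4, -1) with distance 3.1623

The closest pair is (-5, -4) and (-4, -1) with Euclidean distance 3.1623. For 5 points, brute-force pairwise comparison is shown above. For large n, the divide-and-conquer algorithm (sort by x, recurse on halves, check the dividing strip) achieves O(n log n).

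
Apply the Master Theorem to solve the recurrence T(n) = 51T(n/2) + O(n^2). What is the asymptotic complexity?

Master Theorem for T(n) = 51T(n/2) + O(n^2):

a = 51, b = 2, c = 2
log_b(a) = log_2(51) = 5.6724

Case 1: c = 2 < log_2(51) = 5.6724
T(n) = O(n^(log_2 51))

For T(n) = 51T(n/2) + O(n^2): log_2(51) = 5.6724. This is Case 1 of the Master Theorem (c < log_b(a), work dominated by leaves), giving O(n^(log_2 51)).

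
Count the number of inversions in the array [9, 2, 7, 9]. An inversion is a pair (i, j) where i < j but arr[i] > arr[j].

Finding inversions in [9, 2, 7, 9]:

(0, 1): arr[0]=9 > arr[1]=2
(0, 2): arr[0]=9 > arr[2]=7

Total inversions: 2

The array has 2 inversion(s): (0,1), (0,2). Each pair (i,j) satisfies i < j and arr[i] > arr[j].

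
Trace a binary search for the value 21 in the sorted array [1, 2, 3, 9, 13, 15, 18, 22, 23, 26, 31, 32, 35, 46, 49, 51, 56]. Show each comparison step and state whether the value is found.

Binary search for 21 in [1, 2, 3, 9, 13, 15, 18, 22, 23, 26, 31, 32, 35, 46, 49, 51, 56]:

lo=0, hi=16, mid=8, arr[mid]=23 -> 23 > 21, search left half
lo=0, hi=7, mid=3, arr[mid]=9 -> 9 < 21, search right half
lo=4, hi=7, mid=5, arr[mid]=15 -> 15 < 21, search right half
lo=6, hi=7, mid=6, arr[mid]=18 -> 18 < 21, search right half
lo=7, hi=7, mid=7, arr[mid]=22 -> 22 > 21, search left half
lo=7 > hi=6, target 21 not found

Binary search determines that 21 is not in the array after 5 comparisons. The search space was exhausted without finding the target.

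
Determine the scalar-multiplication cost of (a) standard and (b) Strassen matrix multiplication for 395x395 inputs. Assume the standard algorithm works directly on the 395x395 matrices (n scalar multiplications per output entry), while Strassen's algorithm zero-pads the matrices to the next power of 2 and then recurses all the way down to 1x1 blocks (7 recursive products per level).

Matrix multiplication for 395x395 matrices:

Strassen's algorithm requires power-of-2 dimensions. Pad 395x395 to 512x512 (next power of 2).

Standard algorithm: 395^3 = 61629875 multiplications
Strassen's algorithm: 7^(log2(512)) = 7^9 = 40353607 multiplications
Savings: 61629875 - 40353607 = 21276268 multiplications

Standard: 61629875 multiplications (395^3). Strassen: 40353607 multiplications (7^9, after padding to 512x512). Strassen reduces 8 recursive multiplications to 7 at each level.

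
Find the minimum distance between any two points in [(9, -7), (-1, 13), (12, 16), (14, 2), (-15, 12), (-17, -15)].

Computing all pairwise distances among 6 points:

d((9, -7), (-1, 13)) = 22.3607
d((9, -7), (12, 16)) = 23.1948
d((9, -7), (14, 2)) = 10.2956 <-- minimum
d((9, -7), (-15, 12)) = 30.6105
d((9, -7), (-17, -15)) = 27.2029
d((-1, 13), (12, 16)) = 13.3417
d((-1, 13), (14, 2)) = 18.6011
d((-1, 13), (-15, 12)) = 14.0357
d((-1, 13), (-17, -15)) = 32.249
d((12, 16), (14, 2)) = 14.1421
d((12, 16), (-15, 12)) = 27.2947
d((12, 16), (-17, -15)) = 42.45
d((14, 2), (-15, 12)) = 30.6757
d((14, 2), (-17, -15)) = 35.3553
d((-15, 12), (-17, -15)) = 27.074

Closest pair: (9, -7) and (14, 2) with distance 10.2956

The closest pair is (9, -7) and (14, 2) with Euclidean distance 10.2956. For 6 points, brute-force pairwise comparison is shown above. For large n, the divide-and-conquer algorithm (sort by x, recurse on halves, check the dividing strip) achieves O(n log n).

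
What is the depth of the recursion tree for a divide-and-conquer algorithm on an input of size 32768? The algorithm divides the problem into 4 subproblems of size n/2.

For divide and conquer with division factor 2:

Problem sizes at each level:
Level 0: 32768
Level 1: 16384
Level 2: 8192
Level 3: 4096
Level 4: 2048
Level 5: 1024
Level 6: 512
Level 7: 256
Level 8: 128
Level 9: 64
Level 10: 32
Level 11: 16
Level 12: 8
Level 13: 4
Level 14: 2
Level 15: 1

The root is level 0 and the size-1 base case is level 15 (the tree spans levels 0 through 15, i.e. 16 levels counting the root), so the depth is the number of divisions: log_2(32768) = 15

The recursion tree depth is log_2(32768) = 15. At each level, the problem size is divided by 2, so it takes 15 divisions to reduce to a base case of size 1. The algorithm makes 4 recursive calls at each level.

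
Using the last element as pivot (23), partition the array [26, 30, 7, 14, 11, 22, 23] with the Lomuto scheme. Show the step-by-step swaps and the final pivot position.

Lomuto partition with pivot = 23:

Initial array: [26, 30, 7, 14, 11, 22, 23]

arr[0]=26 > 23: no swap
arr[1]=30 > 23: no swap
arr[2]=7 <= 23: swap with position 0, array becomes [7, 30, 26, 14, 11, 22, 23]
arr[3]=14 <= 23: swap with position 1, array becomes [7, 14, 26, 30, 11, 22, 23]
arr[4]=11 <= 23: swap with position 2, array becomes [7, 14, 11, 30, 26, 22, 23]
arr[5]=22 <= 23: swap with position 3, array becomes [7, 14, 11, 22, 26, 30, 23]

Place pivot at position 4: [7, 14, 11, 22, 23, 30, 26]
Pivot position: 4

After partitioning with pivot 23, the array becomes [7, 14, 11, 22, 23, 30, 26]. The pivot is placed at index 4. All elements to the left of the pivot are <= 23, and all elements to the right are > 23.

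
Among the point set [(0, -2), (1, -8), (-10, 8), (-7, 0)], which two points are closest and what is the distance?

Computing all pairwise distances among 4 points:

d((0, -2), (1, -8)) = 6.0828 <-- minimum
d((0, -2), (-10, 8)) = 14.1421
d((0, -2), (-7, 0)) = 7.2801
d((1, -8), (-10, 8)) = 19.4165
d((1, -8), (-7, 0)) = 11.3137
d((-10, 8), (-7, 0)) = 8.544

Closest pair: (0, -2) and (1, -8) with distance 6.0828

The closest pair is (0, -2) and (1, -8) with Euclidean distance 6.0828. For 4 points, brute-force pairwise comparison is shown above. For large n, the divide-and-conquer algorithm (sort by x, recurse on halves, check the dividing strip) achieves O(n log n).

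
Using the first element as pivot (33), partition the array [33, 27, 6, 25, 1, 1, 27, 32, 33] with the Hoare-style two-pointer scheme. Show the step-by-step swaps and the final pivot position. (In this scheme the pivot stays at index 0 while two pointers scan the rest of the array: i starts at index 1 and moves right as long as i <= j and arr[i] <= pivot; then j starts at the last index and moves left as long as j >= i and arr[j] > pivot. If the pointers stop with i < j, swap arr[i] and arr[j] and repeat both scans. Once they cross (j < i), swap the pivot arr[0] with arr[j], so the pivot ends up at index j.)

Hoare-style two-pointer partition with pivot = 33:

Initial array: [33, 27, 6, 25, 1, 1, 27, 32, 33]

Pointers start at i = 1, j = 8.
i ends at 9, j ends at 8: the pointers have crossed (j < i), so scanning stops.

Swap pivot arr[0] with arr[8] to place pivot at position 8: [33, 27, 6, 25, 1, 1, 27, 32, 33]
Pivot position: 8

After partitioning with pivot 33, the array becomes [33, 27, 6, 25, 1, 1, 27, 32, 33]. The pivot is placed at index 8. All elements to the left of the pivot are <= 33, and all elements to the right are > 33.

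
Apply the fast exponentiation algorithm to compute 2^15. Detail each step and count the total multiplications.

Computing 2^15 by squaring (build up from 2^1; each line after the first costs one multiplication):

2^1 = 2
2^2 = (2^1)^2 = 2^2 = 4
2^3 = 2 * 2^2 = 2 * 4 = 8
2^6 = (2^3)^2 = 8^2 = 64
2^7 = 2 * 2^6 = 2 * 64 = 128
2^14 = (2^7)^2 = 128^2 = 16384
2^15 = 2 * 2^14 = 2 * 16384 = 32768

Result: 32768
Multiplications needed: 6 (6 lines after 2^1)

2^15 = 32768. Using exponentiation by squaring, this requires 6 multiplications. The key idea: if the exponent is even, square the half-power; if odd, multiply by the base once.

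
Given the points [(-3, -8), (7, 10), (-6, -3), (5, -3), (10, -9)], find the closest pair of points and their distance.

Computing all pairwise distances among 5 points:

d((-3, -8), (7, 10)) = 20.5913
d((-3, -8), (-6, -3)) = 5.831 <-- minimum
d((-3, -8), (5, -3)) = 9.434
d((-3, -8), (10, -9)) = 13.0384
d((7, 10), (-6, -3)) = 18.3848
d((7, 10), (5, -3)) = 13.1529
d((7, 10), (10, -9)) = 19.2354
d((-6, -3), (5, -3)) = 11.0
d((-6, -3), (10, -9)) = 17.088
d((5, -3), (10, -9)) = 7.8102

Closest pair: (-3, -8) and (-6, -3) with distance 5.831

The closest pair is (-3, -8) and (-6, -3) with Euclidean distance 5.831. For 5 points, brute-force pairwise comparison is shown above. For large n, the divide-and-conquer algorithm (sort by x, recurse on halves, check the dividing strip) achieves O(n log n).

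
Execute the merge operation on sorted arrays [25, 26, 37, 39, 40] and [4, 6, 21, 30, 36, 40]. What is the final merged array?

Merging process:

Compare 25 vs 4: take 4 from right. Merged: [4]
Compare 25 vs 6: take 6 from right. Merged: [4, 6]
Compare 25 vs 21: take 21 from right. Merged: [4, 6, 21]
Compare 25 vs 30: take 25 from left. Merged: [4, 6, 21, 25]
Compare 26 vs 30: take 26 from left. Merged: [4, 6, 21, 25, 26]
Compare 37 vs 30: take 30 from right. Merged: [4, 6, 21, 25, 26, 30]
Compare 37 vs 36: take 36 from right. Merged: [4, 6, 21, 25, 26, 30, 36]
Compare 37 vs 40: take 37 from left. Merged: [4, 6, 21, 25, 26, 30, 36, 37]
Compare 39 vs 40: take 39 from left. Merged: [4, 6, 21, 25, 26, 30, 36, 37, 39]
Compare 40 vs 40: take 40 from left. Merged: [4, 6, 21, 25, 26, 30, 36, 37, 39, 40]
Append remaining from right: [40]. Merged: [4, 6, 21, 25, 26, 30, 36, 37, 39, 40, 40]

Final merged array: [4, 6, 21, 25, 26, 30, 36, 37, 39, 40, 40]
Total comparisons: 10

The merged array is [4, 6, 21, 25, 26, 30, 36, 37, 39, 40, 40], requiring 10 comparisons. The merge step runs in O(n) time where n is the total number of elements.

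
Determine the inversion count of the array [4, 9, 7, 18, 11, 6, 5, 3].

Finding inversions in [4, 9, 7, 18, 11, 6, 5, 3]:

(0, 7): arr[0]=4 > arr[7]=3
(1, 2): arr[1]=9 > arr[2]=7
(1, 5): arr[1]=9 > arr[5]=6
(1, 6): arr[1]=9 > arr[6]=5
(1, 7): arr[1]=9 > arr[7]=3
(2, 5): arr[2]=7 > arr[5]=6
(2, 6): arr[2]=7 > arr[6]=5
(2, 7): arr[2]=7 > arr[7]=3
(3, 4): arr[3]=18 > arr[4]=11
(3, 5): arr[3]=18 > arr[5]=6
(3, 6): arr[3]=18 > arr[6]=5
(3, 7): arr[3]=18 > arr[7]=3
(4, 5): arr[4]=11 > arr[5]=6
(4, 6): arr[4]=11 > arr[6]=5
(4, 7): arr[4]=11 > arr[7]=3
(5, 6): arr[5]=6 > arr[6]=5
(5, 7): arr[5]=6 > arr[7]=3
(6, 7): arr[6]=5 > arr[7]=3

Total inversions: 18

The array has 18 inversion(s): (0,7), (1,2), (1,5), (1,6), (1,7), (2,5), (2,6), (2,7), (3,4), (3,5), (3,6), (3,7), (4,5), (4,6), (4,7), (5,6), (5,7), (6,7). Each pair (i,j) satisfies i < j and arr[i] > arr[j].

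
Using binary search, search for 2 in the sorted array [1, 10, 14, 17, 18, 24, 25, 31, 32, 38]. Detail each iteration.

Binary search for 2 in [1, 10, 14, 17, 18, 24, 25, 31, 32, 38]:

lo=0, hi=9, mid=4, arr[mid]=18 -> 18 > 2, search left half
lo=0, hi=3, mid=1, arr[mid]=10 -> 10 > 2, search left half
lo=0, hi=0, mid=0, arr[mid]=1 -> 1 < 2, search right half
lo=1 > hi=0, target 2 not found

Binary search determines that 2 is not in the array after 3 comparisons. The search space was exhausted without finding the target.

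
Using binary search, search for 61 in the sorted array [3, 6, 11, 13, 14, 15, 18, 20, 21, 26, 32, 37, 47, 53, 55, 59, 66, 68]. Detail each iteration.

Binary search for 61 in [3, 6, 11, 13, 14, 15, 18, 20, 21, 26, 32, 37, 47, 53, 55, 59, 66, 68]:

lo=0, hi=17, mid=8, arr[mid]=21 -> 21 < 61, search right half
lo=9, hi=17, mid=13, arr[mid]=53 -> 53 < 61, search right half
lo=14, hi=17, mid=15, arr[mid]=59 -> 59 < 61, search right half
lo=16, hi=17, mid=16, arr[mid]=66 -> 66 > 61, search left half
lo=16 > hi=15, target 61 not found

Binary search determines that 61 is not in the array after 4 comparisons. The search space was exhausted without finding the target.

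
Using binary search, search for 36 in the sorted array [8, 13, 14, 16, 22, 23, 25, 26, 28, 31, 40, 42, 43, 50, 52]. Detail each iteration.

Binary search for 36 in [8, 13, 14, 16, 22, 23, 25, 26, 28, 31, 40, 42, 43, 50, 52]:

lo=0, hi=14, mid=7, arr[mid]=26 -> 26 < 36, search right half
lo=8, hi=14, mid=11, arr[mid]=42 -> 42 > 36, search left half
lo=8, hi=10, mid=9, arr[mid]=31 -> 31 < 36, search right half
lo=10, hi=10, mid=10, arr[mid]=40 -> 40 > 36, search left half
lo=10 > hi=9, target 36 not found

Binary search determines that 36 is not in the array after 4 comparisons. The search space was exhausted without finding the target.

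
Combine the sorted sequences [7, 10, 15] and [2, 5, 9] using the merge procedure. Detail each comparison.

Merging process:

Compare 7 vs 2: take 2 from right. Merged: [2]
Compare 7 vs 5: take 5 from right. Merged: [2, 5]
Compare 7 vs 9: take 7 from left. Merged: [2, 5, 7]
Compare 10 vs 9: take 9 from right. Merged: [2, 5, 7, 9]
Append remaining from left: [10, 15]. Merged: [2, 5, 7, 9, 10, 15]

Final merged array: [2, 5, 7, 9, 10, 15]
Total comparisons: 4

The merged array is [2, 5, 7, 9, 10, 15], requiring 4 comparisons. The merge step runs in O(n) time where n is the total number of elements.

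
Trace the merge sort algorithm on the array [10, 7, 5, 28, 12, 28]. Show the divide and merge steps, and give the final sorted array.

Merge sort trace:

Split: [10, 7, 5, 28, 12, 28] -> [10, 7, 5] and [28, 12, 28]
  Split: [10, 7, 5] -> [10] and [7, 5]
    Split: [7, 5] -> [7] and [5]
    Merge: [7] + [5] -> [5, 7]
  Merge: [10] + [5, 7] -> [5, 7, 10]
  Split: [28, 12, 28] -> [28] and [12, 28]
    Split: [12, 28] -> [12] and [28]
    Merge: [12] + [28] -> [12, 28]
  Merge: [28] + [12, 28] -> [12, 28, 28]
Merge: [5, 7, 10] + [12, 28, 28] -> [5, 7, 10, 12, 28, 28]

Final sorted array: [5, 7, 10, 12, 28, 28]

The merge sort proceeds by recursively splitting the array and merging sorted halves.
After all merges, the sorted array is [5, 7, 10, 12, 28, 28].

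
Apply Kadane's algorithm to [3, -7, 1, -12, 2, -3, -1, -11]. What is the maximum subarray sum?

Using Kadane's algorithm on [3, -7, 1, -12, 2, -3, -1, -11]:

Scanning through the array:
Position 1 (value -7): max_ending_here = -4, max_so_far = 3
Position 2 (value 1): max_ending_here = 1, max_so_far = 3
Position 3 (value -12): max_ending_here = -11, max_so_far = 3
Position 4 (value 2): max_ending_here = 2, max_so_far = 3
Position 5 (value -3): max_ending_here = -1, max_so_far = 3
Position 6 (value -1): max_ending_here = -1, max_so_far = 3
Position 7 (value -11): max_ending_here = -11, max_so_far = 3

Maximum subarray: [3]
Maximum sum: 3

The maximum subarray is [3] with sum 3. This subarray runs from index 0 to index 0.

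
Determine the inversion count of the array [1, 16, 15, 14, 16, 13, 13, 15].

Finding inversions in [1, 16, 15, 14, 16, 13, 13, 15]:

(1, 2): arr[1]=16 > arr[2]=15
(1, 3): arr[1]=16 > arr[3]=14
(1, 5): arr[1]=16 > arr[5]=13
(1, 6): arr[1]=16 > arr[6]=13
(1, 7): arr[1]=16 > arr[7]=15
(2, 3): arr[2]=15 > arr[3]=14
(2, 5): arr[2]=15 > arr[5]=13
(2, 6): arr[2]=15 > arr[6]=13
(3, 5): arr[3]=14 > arr[5]=13
(3, 6): arr[3]=14 > arr[6]=13
(4, 5): arr[4]=16 > arr[5]=13
(4, 6): arr[4]=16 > arr[6]=13
(4, 7): arr[4]=16 > arr[7]=15

Total inversions: 13

The array has 13 inversion(s): (1,2), (1,3), (1,5), (1,6), (1,7), (2,3), (2,5), (2,6), (3,5), (3,6), (4,5), (4,6), (4,7). Each pair (i,j) satisfies i < j and arr[i] > arr[j].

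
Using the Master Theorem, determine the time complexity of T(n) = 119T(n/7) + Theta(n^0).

Master Theorem for T(n) = 119T(n/7) + O(n^0):

a = 119, b = 7, c = 0
log_b(a) = log_7(119) = 2.4560

Case 1: c = 0 < log_7(119) = 2.4560
T(n) = O(n^(log_7 119))

For T(n) = 119T(n/7) + O(n^0): log_7(119) = 2.4560. This is Case 1 of the Master Theorem (c < log_b(a), work dominated by leaves), giving O(n^(log_7 119)).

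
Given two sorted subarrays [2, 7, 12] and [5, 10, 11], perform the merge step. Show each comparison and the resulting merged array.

Merging process:

Compare 2 vs 5: take 2 from left. Merged: [2]
Compare 7 vs 5: take 5 from right. Merged: [2, 5]
Compare 7 vs 10: take 7 from left. Merged: [2, 5, 7]
Compare 12 vs 10: take 10 from right. Merged: [2, 5, 7, 10]
Compare 12 vs 11: take 11 from right. Merged: [2, 5, 7, 10, 11]
Append remaining from left: [12]. Merged: [2, 5, 7, 10, 11, 12]

Final merged array: [2, 5, 7, 10, 11, 12]
Total comparisons: 5

The merged array is [2, 5, 7, 10, 11, 12], requiring 5 comparisons. The merge step runs in O(n) time where n is the total number of elements.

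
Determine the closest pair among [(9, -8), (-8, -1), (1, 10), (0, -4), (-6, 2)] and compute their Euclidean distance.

Computing all pairwise distances among 5 points:

d((9, -8), (-8, -1)) = 18.3848
d((9, -8), (1, 10)) = 19.6977
d((9, -8), (0, -4)) = 9.8489
d((9, -8), (-6, 2)) = 18.0278
d((-8, -1), (1, 10)) = 14.2127
d((-8, -1), (0, -4)) = 8.544
d((-8, -1), (-6, 2)) = 3.6056 <-- minimum
d((1, 10), (0, -4)) = 14.0357
d((1, 10), (-6, 2)) = 10.6301
d((0, -4), (-6, 2)) = 8.4853

Closest pair: (-8, -1) and (-6, 2) with distance 3.6056

The closest pair is (-8, -1) and (-6, 2) with Euclidean distance 3.6056. For 5 points, brute-force pairwise comparison is shown above. For large n, the divide-and-conquer algorithm (sort by x, recurse on halves, check the dividing strip) achieves O(n log n).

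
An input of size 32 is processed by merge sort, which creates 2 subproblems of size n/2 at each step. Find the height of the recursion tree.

For divide and conquer with division factor 2:

Problem sizes at each level:
Level 0: 32
Level 1: 16
Level 2: 8
Level 3: 4
Level 4: 2
Level 5: 1

The root is level 0 and the size-1 base case is level 5 (the tree spans levels 0 through 5, i.e. 6 levels counting the root), so the depth is the number of divisions: log_2(32) = 5

The recursion tree depth is log_2(32) = 5. At each level, the problem size is divided by 2, so it takes 5 divisions to reduce to a base case of size 1. The algorithm makes 2 recursive calls at each level.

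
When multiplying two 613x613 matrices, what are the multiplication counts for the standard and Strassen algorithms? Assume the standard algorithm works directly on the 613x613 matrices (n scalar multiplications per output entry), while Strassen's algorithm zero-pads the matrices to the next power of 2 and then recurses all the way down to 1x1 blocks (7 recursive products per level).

Matrix multiplication for 613x613 matrices:

Strassen's algorithm requires power-of-2 dimensions. Pad 613x613 to 1024x1024 (next power of 2).

Standard algorithm: 613^3 = 230346397 multiplications
Strassen's algorithm: 7^(log2(1024)) = 7^10 = 282475249 multiplications
Difference: 230346397 - 282475249 = -52128852 (Strassen uses MORE here due to padding overhead — for small or just-over-power-of-2 n, padding can outweigh the per-level savings)

Standard: 230346397 multiplications (613^3). Strassen: 282475249 multiplications (7^10, after padding to 1024x1024). Strassen reduces 8 recursive multiplications to 7 at each level.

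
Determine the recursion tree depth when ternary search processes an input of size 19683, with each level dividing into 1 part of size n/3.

For divide and conquer with division factor 3:

Problem sizes at each level:
Level 0: 19683
Level 1: 6561
Level 2: 2187
Level 3: 729
Level 4: 243
Level 5: 81
Level 6: 27
Level 7: 9
Level 8: 3
Level 9: 1

The root is level 0 and the size-1 base case is level 9 (the tree spans levels 0 through 9, i.e. 10 levels counting the root), so the depth is the number of divisions: log_3(19683) = 9

The recursion tree depth is log_3(19683) = 9. At each level, the problem size is divided by 3, so it takes 9 divisions to reduce to a base case of size 1. The algorithm makes 1 recursive call at each level.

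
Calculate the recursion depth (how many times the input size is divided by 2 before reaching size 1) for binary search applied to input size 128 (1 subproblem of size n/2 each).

For divide and conquer with division factor 2:

Problem sizes at each level:
Level 0: 128
Level 1: 64
Level 2: 32
Level 3: 16
Level 4: 8
Level 5: 4
Level 6: 2
Level 7: 1

The root is level 0 and the size-1 base case is level 7 (the tree spans levels 0 through 7, i.e. 8 levels counting the root), so the depth is the number of divisions: log_2(128) = 7

The recursion tree depth is log_2(128) = 7. At each level, the problem size is divided by 2, so it takes 7 divisions to reduce to a base case of size 1. The algorithm makes 1 recursive call at each level.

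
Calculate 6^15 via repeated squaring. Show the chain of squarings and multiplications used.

Computing 6^15 by squaring (build up from 6^1; each line after the first costs one multiplication):

6^1 = 6
6^2 = (6^1)^2 = 6^2 = 36
6^3 = 6 * 6^2 = 6 * 36 = 216
6^6 = (6^3)^2 = 216^2 = 46656
6^7 = 6 * 6^6 = 6 * 46656 = 279936
6^14 = (6^7)^2 = 279936^2 = 78364164096
6^15 = 6 * 6^14 = 6 * 78364164096 = 470184984576

Result: 470184984576
Multiplications needed: 6 (6 lines after 6^1)

6^15 = 470184984576. Using exponentiation by squaring, this requires 6 multiplications. The key idea: if the exponent is even, square the half-power; if odd, multiply by the base once.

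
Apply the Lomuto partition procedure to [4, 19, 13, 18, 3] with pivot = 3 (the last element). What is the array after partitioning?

Lomuto partition with pivot = 3:

Initial array: [4, 19, 13, 18, 3]

arr[0]=4 > 3: no swap
arr[1]=19 > 3: no swap
arr[2]=13 > 3: no swap
arr[3]=18 > 3: no swap

Place pivot at position 0: [3, 19, 13, 18, 4]
Pivot position: 0

After partitioning with pivot 3, the array becomes [3, 19, 13, 18, 4]. The pivot is placed at index 0. All elements to the left of the pivot are <= 3, and all elements to the right are > 3.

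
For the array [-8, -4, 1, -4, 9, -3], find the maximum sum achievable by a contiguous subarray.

Using Kadane's algorithm on [-8, -4, 1, -4, 9, -3]:

Scanning through the array:
Position 1 (value -4): max_ending_here = -4, max_so_far = -4
Position 2 (value 1): max_ending_here = 1, max_so_far = 1
Position 3 (value -4): max_ending_here = -3, max_so_far = 1
Position 4 (value 9): max_ending_here = 9, max_so_far = 9
Position 5 (value -3): max_ending_here = 6, max_so_far = 9

Maximum subarray: [9]
Maximum sum: 9

The maximum subarray is [9] with sum 9. This subarray runs from index 4 to index 4.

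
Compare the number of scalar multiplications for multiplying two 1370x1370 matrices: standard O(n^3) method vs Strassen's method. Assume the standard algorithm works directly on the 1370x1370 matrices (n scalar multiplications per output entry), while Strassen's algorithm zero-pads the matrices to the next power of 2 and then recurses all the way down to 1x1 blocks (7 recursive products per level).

Matrix multiplication for 1370x1370 matrices:

Strassen's algorithm requires power-of-2 dimensions. Pad 1370x1370 to 2048x2048 (next power of 2).

Standard algorithm: 1370^3 = 2571353000 multiplications
Strassen's algorithm: 7^(log2(2048)) = 7^11 = 1977326743 multiplications
Savings: 2571353000 - 1977326743 = 594026257 multiplications

Standard: 2571353000 multiplications (1370^3). Strassen: 1977326743 multiplications (7^11, after padding to 2048x2048). Strassen reduces 8 recursive multiplications to 7 at each level.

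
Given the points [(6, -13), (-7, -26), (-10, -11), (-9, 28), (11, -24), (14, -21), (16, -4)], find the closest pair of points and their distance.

Computing all pairwise distances among 7 points:

d((6, -13), (-7, -26)) = 18.3848
d((6, -13), (-10, -11)) = 16.1245
d((6, -13), (-9, 28)) = 43.6578
d((6, -13), (11, -24)) = 12.083
d((6, -13), (14, -21)) = 11.3137
d((6, -13), (16, -4)) = 13.4536
d((-7, -26), (-10, -11)) = 15.2971
d((-7, -26), (-9, 28)) = 54.037
d((-7, -26), (11, -24)) = 18.1108
d((-7, -26), (14, -21)) = 21.587
d((-7, -26), (16, -4)) = 31.8277
d((-10, -11), (-9, 28)) = 39.0128
d((-10, -11), (11, -24)) = 24.6982
d((-10, -11), (14, -21)) = 26.0
d((-10, -11), (16, -4)) = 26.9258
d((-9, 28), (11, -24)) = 55.7136
d((-9, 28), (14, -21)) = 54.1295
d((-9, 28), (16, -4)) = 40.6079
d((11, -24), (14, -21)) = 4.2426 <-- minimum
d((11, -24), (16, -4)) = 20.6155
d((14, -21), (16, -4)) = 17.1172

Closest pair: (11, -24) and (14, -21) with distance 4.2426

The closest pair is (11, -24) and (14, -21) with Euclidean distance 4.2426. For 7 points, brute-force pairwise comparison is shown above. For large n, the divide-and-conquer algorithm (sort by x, recurse on halves, check the dividing strip) achieves O(n log n).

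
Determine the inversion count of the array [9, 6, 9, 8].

Finding inversions in [9, 6, 9, 8]:

(0, 1): arr[0]=9 > arr[1]=6
(0, 3): arr[0]=9 > arr[3]=8
(2, 3): arr[2]=9 > arr[3]=8

Total inversions: 3

The array has 3 inversion(s): (0,1), (0,3), (2,3). Each pair (i,j) satisfies i < j and arr[i] > arr[j].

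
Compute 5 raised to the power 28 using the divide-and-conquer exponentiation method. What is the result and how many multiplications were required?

Computing 5^28 by squaring (build up from 5^1; each line after the first costs one multiplication):

5^1 = 5
5^2 = (5^1)^2 = 5^2 = 25
5^3 = 5 * 5^2 = 5 * 25 = 125
5^6 = (5^3)^2 = 125^2 = 15625
5^7 = 5 * 5^6 = 5 * 15625 = 78125
5^14 = (5^7)^2 = 78125^2 = 6103515625
5^28 = (5^14)^2 = 6103515625^2 = 37252902984619140625

Result: 37252902984619140625
Multiplications needed: 6 (6 lines after 5^1)

5^28 = 37252902984619140625. Using exponentiation by squaring, this requires 6 multiplications. The key idea: if the exponent is even, square the half-power; if odd, multiply by the base once.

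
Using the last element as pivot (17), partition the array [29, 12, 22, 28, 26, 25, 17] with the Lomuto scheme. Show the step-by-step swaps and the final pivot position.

Lomuto partition with pivot = 17:

Initial array: [29, 12, 22, 28, 26, 25, 17]

arr[0]=29 > 17: no swap
arr[1]=12 <= 17: swap with position 0, array becomes [12, 29, 22, 28, 26, 25, 17]
arr[2]=22 > 17: no swap
arr[3]=28 > 17: no swap
arr[4]=26 > 17: no swap
arr[5]=25 > 17: no swap

Place pivot at position 1: [12, 17, 22, 28, 26, 25, 29]
Pivot position: 1

After partitioning with pivot 17, the array becomes [12, 17, 22, 28, 26, 25, 29]. The pivot is placed at index 1. All elements to the left of the pivot are <= 17, and all elements to the right are > 17.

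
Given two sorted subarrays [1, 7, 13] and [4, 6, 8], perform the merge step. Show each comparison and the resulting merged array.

Merging process:

Compare 1 vs 4: take 1 from left. Merged: [1]
Compare 7 vs 4: take 4 from right. Merged: [1, 4]
Compare 7 vs 6: take 6 from right. Merged: [1, 4, 6]
Compare 7 vs 8: take 7 from left. Merged: [1, 4, 6, 7]
Compare 13 vs 8: take 8 from right. Merged: [1, 4, 6, 7, 8]
Append remaining from left: [13]. Merged: [1, 4, 6, 7, 8, 13]

Final merged array: [1, 4, 6, 7, 8, 13]
Total comparisons: 5

The merged array is [1, 4, 6, 7, 8, 13], requiring 5 comparisons. The merge step runs in O(n) time where n is the total number of elements.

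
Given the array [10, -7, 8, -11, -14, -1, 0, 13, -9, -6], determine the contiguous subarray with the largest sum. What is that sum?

Using Kadane's algorithm on [10, -7, 8, -11, -14, -1, 0, 13, -9, -6]:

Scanning through the array:
Position 1 (value -7): max_ending_here = 3, max_so_far = 10
Position 2 (value 8): max_ending_here = 11, max_so_far = 11
Position 3 (value -11): max_ending_here = 0, max_so_far = 11
Position 4 (value -14): max_ending_here = -14, max_so_far = 11
Position 5 (value -1): max_ending_here = -1, max_so_far = 11
Position 6 (value 0): max_ending_here = 0, max_so_far = 11
Position 7 (value 13): max_ending_here = 13, max_so_far = 13
Position 8 (value -9): max_ending_here = 4, max_so_far = 13
Position 9 (value -6): max_ending_here = -2, max_so_far = 13

Maximum subarray: [0, 13]
Maximum sum: 13

The maximum subarray is [0, 13] with sum 13. This subarray runs from index 6 to index 7.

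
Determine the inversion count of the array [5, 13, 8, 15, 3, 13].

Finding inversions in [5, 13, 8, 15, 3, 13]:

(0, 4): arr[0]=5 > arr[4]=3
(1, 2): arr[1]=13 > arr[2]=8
(1, 4): arr[1]=13 > arr[4]=3
(2, 4): arr[2]=8 > arr[4]=3
(3, 4): arr[3]=15 > arr[4]=3
(3, 5): arr[3]=15 > arr[5]=13

Total inversions: 6

The array has 6 inversion(s): (0,4), (1,2), (1,4), (2,4), (3,4), (3,5). Each pair (i,j) satisfies i < j and arr[i] > arr[j].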